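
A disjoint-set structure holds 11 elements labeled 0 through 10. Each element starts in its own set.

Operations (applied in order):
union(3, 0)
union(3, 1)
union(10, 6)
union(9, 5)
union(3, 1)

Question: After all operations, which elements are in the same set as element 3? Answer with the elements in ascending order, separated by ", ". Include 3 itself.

Step 1: union(3, 0) -> merged; set of 3 now {0, 3}
Step 2: union(3, 1) -> merged; set of 3 now {0, 1, 3}
Step 3: union(10, 6) -> merged; set of 10 now {6, 10}
Step 4: union(9, 5) -> merged; set of 9 now {5, 9}
Step 5: union(3, 1) -> already same set; set of 3 now {0, 1, 3}
Component of 3: {0, 1, 3}

Answer: 0, 1, 3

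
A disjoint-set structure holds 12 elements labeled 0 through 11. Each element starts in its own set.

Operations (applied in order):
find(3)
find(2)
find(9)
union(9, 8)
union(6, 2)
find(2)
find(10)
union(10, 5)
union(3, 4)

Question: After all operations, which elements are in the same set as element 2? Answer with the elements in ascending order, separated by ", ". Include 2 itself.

Answer: 2, 6

Derivation:
Step 1: find(3) -> no change; set of 3 is {3}
Step 2: find(2) -> no change; set of 2 is {2}
Step 3: find(9) -> no change; set of 9 is {9}
Step 4: union(9, 8) -> merged; set of 9 now {8, 9}
Step 5: union(6, 2) -> merged; set of 6 now {2, 6}
Step 6: find(2) -> no change; set of 2 is {2, 6}
Step 7: find(10) -> no change; set of 10 is {10}
Step 8: union(10, 5) -> merged; set of 10 now {5, 10}
Step 9: union(3, 4) -> merged; set of 3 now {3, 4}
Component of 2: {2, 6}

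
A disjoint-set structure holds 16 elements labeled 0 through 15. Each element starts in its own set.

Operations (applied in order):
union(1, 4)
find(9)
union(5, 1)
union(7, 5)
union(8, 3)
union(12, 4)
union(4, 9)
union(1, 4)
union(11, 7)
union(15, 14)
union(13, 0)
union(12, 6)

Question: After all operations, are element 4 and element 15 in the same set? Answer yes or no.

Step 1: union(1, 4) -> merged; set of 1 now {1, 4}
Step 2: find(9) -> no change; set of 9 is {9}
Step 3: union(5, 1) -> merged; set of 5 now {1, 4, 5}
Step 4: union(7, 5) -> merged; set of 7 now {1, 4, 5, 7}
Step 5: union(8, 3) -> merged; set of 8 now {3, 8}
Step 6: union(12, 4) -> merged; set of 12 now {1, 4, 5, 7, 12}
Step 7: union(4, 9) -> merged; set of 4 now {1, 4, 5, 7, 9, 12}
Step 8: union(1, 4) -> already same set; set of 1 now {1, 4, 5, 7, 9, 12}
Step 9: union(11, 7) -> merged; set of 11 now {1, 4, 5, 7, 9, 11, 12}
Step 10: union(15, 14) -> merged; set of 15 now {14, 15}
Step 11: union(13, 0) -> merged; set of 13 now {0, 13}
Step 12: union(12, 6) -> merged; set of 12 now {1, 4, 5, 6, 7, 9, 11, 12}
Set of 4: {1, 4, 5, 6, 7, 9, 11, 12}; 15 is not a member.

Answer: no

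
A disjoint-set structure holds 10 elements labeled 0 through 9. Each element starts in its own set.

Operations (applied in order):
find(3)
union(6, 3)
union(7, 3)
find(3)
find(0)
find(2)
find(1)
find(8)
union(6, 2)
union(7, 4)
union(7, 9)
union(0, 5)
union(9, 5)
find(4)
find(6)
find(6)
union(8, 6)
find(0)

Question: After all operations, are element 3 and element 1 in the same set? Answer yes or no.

Step 1: find(3) -> no change; set of 3 is {3}
Step 2: union(6, 3) -> merged; set of 6 now {3, 6}
Step 3: union(7, 3) -> merged; set of 7 now {3, 6, 7}
Step 4: find(3) -> no change; set of 3 is {3, 6, 7}
Step 5: find(0) -> no change; set of 0 is {0}
Step 6: find(2) -> no change; set of 2 is {2}
Step 7: find(1) -> no change; set of 1 is {1}
Step 8: find(8) -> no change; set of 8 is {8}
Step 9: union(6, 2) -> merged; set of 6 now {2, 3, 6, 7}
Step 10: union(7, 4) -> merged; set of 7 now {2, 3, 4, 6, 7}
Step 11: union(7, 9) -> merged; set of 7 now {2, 3, 4, 6, 7, 9}
Step 12: union(0, 5) -> merged; set of 0 now {0, 5}
Step 13: union(9, 5) -> merged; set of 9 now {0, 2, 3, 4, 5, 6, 7, 9}
Step 14: find(4) -> no change; set of 4 is {0, 2, 3, 4, 5, 6, 7, 9}
Step 15: find(6) -> no change; set of 6 is {0, 2, 3, 4, 5, 6, 7, 9}
Step 16: find(6) -> no change; set of 6 is {0, 2, 3, 4, 5, 6, 7, 9}
Step 17: union(8, 6) -> merged; set of 8 now {0, 2, 3, 4, 5, 6, 7, 8, 9}
Step 18: find(0) -> no change; set of 0 is {0, 2, 3, 4, 5, 6, 7, 8, 9}
Set of 3: {0, 2, 3, 4, 5, 6, 7, 8, 9}; 1 is not a member.

Answer: no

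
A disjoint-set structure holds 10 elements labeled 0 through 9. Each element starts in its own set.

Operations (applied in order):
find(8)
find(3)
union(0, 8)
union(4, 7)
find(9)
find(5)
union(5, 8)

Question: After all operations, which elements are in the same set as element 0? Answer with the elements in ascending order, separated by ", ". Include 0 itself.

Answer: 0, 5, 8

Derivation:
Step 1: find(8) -> no change; set of 8 is {8}
Step 2: find(3) -> no change; set of 3 is {3}
Step 3: union(0, 8) -> merged; set of 0 now {0, 8}
Step 4: union(4, 7) -> merged; set of 4 now {4, 7}
Step 5: find(9) -> no change; set of 9 is {9}
Step 6: find(5) -> no change; set of 5 is {5}
Step 7: union(5, 8) -> merged; set of 5 now {0, 5, 8}
Component of 0: {0, 5, 8}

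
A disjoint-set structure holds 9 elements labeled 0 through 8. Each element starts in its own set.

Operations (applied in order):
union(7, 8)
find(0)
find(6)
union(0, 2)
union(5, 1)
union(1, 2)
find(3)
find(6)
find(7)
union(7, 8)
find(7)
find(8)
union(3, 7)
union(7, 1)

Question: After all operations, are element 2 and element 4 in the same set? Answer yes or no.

Step 1: union(7, 8) -> merged; set of 7 now {7, 8}
Step 2: find(0) -> no change; set of 0 is {0}
Step 3: find(6) -> no change; set of 6 is {6}
Step 4: union(0, 2) -> merged; set of 0 now {0, 2}
Step 5: union(5, 1) -> merged; set of 5 now {1, 5}
Step 6: union(1, 2) -> merged; set of 1 now {0, 1, 2, 5}
Step 7: find(3) -> no change; set of 3 is {3}
Step 8: find(6) -> no change; set of 6 is {6}
Step 9: find(7) -> no change; set of 7 is {7, 8}
Step 10: union(7, 8) -> already same set; set of 7 now {7, 8}
Step 11: find(7) -> no change; set of 7 is {7, 8}
Step 12: find(8) -> no change; set of 8 is {7, 8}
Step 13: union(3, 7) -> merged; set of 3 now {3, 7, 8}
Step 14: union(7, 1) -> merged; set of 7 now {0, 1, 2, 3, 5, 7, 8}
Set of 2: {0, 1, 2, 3, 5, 7, 8}; 4 is not a member.

Answer: no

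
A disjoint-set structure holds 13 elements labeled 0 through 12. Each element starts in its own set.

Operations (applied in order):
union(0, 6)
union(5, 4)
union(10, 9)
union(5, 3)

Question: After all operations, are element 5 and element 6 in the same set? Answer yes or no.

Step 1: union(0, 6) -> merged; set of 0 now {0, 6}
Step 2: union(5, 4) -> merged; set of 5 now {4, 5}
Step 3: union(10, 9) -> merged; set of 10 now {9, 10}
Step 4: union(5, 3) -> merged; set of 5 now {3, 4, 5}
Set of 5: {3, 4, 5}; 6 is not a member.

Answer: no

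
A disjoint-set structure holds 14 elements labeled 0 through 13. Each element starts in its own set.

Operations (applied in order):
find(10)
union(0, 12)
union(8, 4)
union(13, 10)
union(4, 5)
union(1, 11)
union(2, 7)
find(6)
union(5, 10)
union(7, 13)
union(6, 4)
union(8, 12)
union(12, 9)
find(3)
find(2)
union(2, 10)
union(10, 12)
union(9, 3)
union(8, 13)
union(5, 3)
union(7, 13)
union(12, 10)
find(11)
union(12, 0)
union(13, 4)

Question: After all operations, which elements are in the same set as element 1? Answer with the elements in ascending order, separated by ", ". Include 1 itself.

Answer: 1, 11

Derivation:
Step 1: find(10) -> no change; set of 10 is {10}
Step 2: union(0, 12) -> merged; set of 0 now {0, 12}
Step 3: union(8, 4) -> merged; set of 8 now {4, 8}
Step 4: union(13, 10) -> merged; set of 13 now {10, 13}
Step 5: union(4, 5) -> merged; set of 4 now {4, 5, 8}
Step 6: union(1, 11) -> merged; set of 1 now {1, 11}
Step 7: union(2, 7) -> merged; set of 2 now {2, 7}
Step 8: find(6) -> no change; set of 6 is {6}
Step 9: union(5, 10) -> merged; set of 5 now {4, 5, 8, 10, 13}
Step 10: union(7, 13) -> merged; set of 7 now {2, 4, 5, 7, 8, 10, 13}
Step 11: union(6, 4) -> merged; set of 6 now {2, 4, 5, 6, 7, 8, 10, 13}
Step 12: union(8, 12) -> merged; set of 8 now {0, 2, 4, 5, 6, 7, 8, 10, 12, 13}
Step 13: union(12, 9) -> merged; set of 12 now {0, 2, 4, 5, 6, 7, 8, 9, 10, 12, 13}
Step 14: find(3) -> no change; set of 3 is {3}
Step 15: find(2) -> no change; set of 2 is {0, 2, 4, 5, 6, 7, 8, 9, 10, 12, 13}
Step 16: union(2, 10) -> already same set; set of 2 now {0, 2, 4, 5, 6, 7, 8, 9, 10, 12, 13}
Step 17: union(10, 12) -> already same set; set of 10 now {0, 2, 4, 5, 6, 7, 8, 9, 10, 12, 13}
Step 18: union(9, 3) -> merged; set of 9 now {0, 2, 3, 4, 5, 6, 7, 8, 9, 10, 12, 13}
Step 19: union(8, 13) -> already same set; set of 8 now {0, 2, 3, 4, 5, 6, 7, 8, 9, 10, 12, 13}
Step 20: union(5, 3) -> already same set; set of 5 now {0, 2, 3, 4, 5, 6, 7, 8, 9, 10, 12, 13}
Step 21: union(7, 13) -> already same set; set of 7 now {0, 2, 3, 4, 5, 6, 7, 8, 9, 10, 12, 13}
Step 22: union(12, 10) -> already same set; set of 12 now {0, 2, 3, 4, 5, 6, 7, 8, 9, 10, 12, 13}
Step 23: find(11) -> no change; set of 11 is {1, 11}
Step 24: union(12, 0) -> already same set; set of 12 now {0, 2, 3, 4, 5, 6, 7, 8, 9, 10, 12, 13}
Step 25: union(13, 4) -> already same set; set of 13 now {0, 2, 3, 4, 5, 6, 7, 8, 9, 10, 12, 13}
Component of 1: {1, 11}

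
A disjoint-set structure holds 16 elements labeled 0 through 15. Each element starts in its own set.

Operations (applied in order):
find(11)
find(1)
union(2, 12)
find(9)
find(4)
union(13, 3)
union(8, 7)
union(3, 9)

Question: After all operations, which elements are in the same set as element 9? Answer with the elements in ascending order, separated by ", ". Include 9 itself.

Answer: 3, 9, 13

Derivation:
Step 1: find(11) -> no change; set of 11 is {11}
Step 2: find(1) -> no change; set of 1 is {1}
Step 3: union(2, 12) -> merged; set of 2 now {2, 12}
Step 4: find(9) -> no change; set of 9 is {9}
Step 5: find(4) -> no change; set of 4 is {4}
Step 6: union(13, 3) -> merged; set of 13 now {3, 13}
Step 7: union(8, 7) -> merged; set of 8 now {7, 8}
Step 8: union(3, 9) -> merged; set of 3 now {3, 9, 13}
Component of 9: {3, 9, 13}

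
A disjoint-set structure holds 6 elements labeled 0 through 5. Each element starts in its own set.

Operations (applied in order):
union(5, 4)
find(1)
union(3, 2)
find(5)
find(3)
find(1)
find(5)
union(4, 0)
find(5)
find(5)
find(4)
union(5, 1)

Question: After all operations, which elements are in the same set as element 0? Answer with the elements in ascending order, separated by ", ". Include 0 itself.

Answer: 0, 1, 4, 5

Derivation:
Step 1: union(5, 4) -> merged; set of 5 now {4, 5}
Step 2: find(1) -> no change; set of 1 is {1}
Step 3: union(3, 2) -> merged; set of 3 now {2, 3}
Step 4: find(5) -> no change; set of 5 is {4, 5}
Step 5: find(3) -> no change; set of 3 is {2, 3}
Step 6: find(1) -> no change; set of 1 is {1}
Step 7: find(5) -> no change; set of 5 is {4, 5}
Step 8: union(4, 0) -> merged; set of 4 now {0, 4, 5}
Step 9: find(5) -> no change; set of 5 is {0, 4, 5}
Step 10: find(5) -> no change; set of 5 is {0, 4, 5}
Step 11: find(4) -> no change; set of 4 is {0, 4, 5}
Step 12: union(5, 1) -> merged; set of 5 now {0, 1, 4, 5}
Component of 0: {0, 1, 4, 5}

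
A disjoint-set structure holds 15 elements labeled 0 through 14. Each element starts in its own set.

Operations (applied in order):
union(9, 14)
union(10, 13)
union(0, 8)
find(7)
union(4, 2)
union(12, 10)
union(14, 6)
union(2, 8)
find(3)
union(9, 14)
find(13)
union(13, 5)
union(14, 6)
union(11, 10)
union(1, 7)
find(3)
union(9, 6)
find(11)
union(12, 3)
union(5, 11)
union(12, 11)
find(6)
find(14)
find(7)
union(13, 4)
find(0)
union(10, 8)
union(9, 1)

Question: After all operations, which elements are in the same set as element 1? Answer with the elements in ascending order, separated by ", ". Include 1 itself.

Answer: 1, 6, 7, 9, 14

Derivation:
Step 1: union(9, 14) -> merged; set of 9 now {9, 14}
Step 2: union(10, 13) -> merged; set of 10 now {10, 13}
Step 3: union(0, 8) -> merged; set of 0 now {0, 8}
Step 4: find(7) -> no change; set of 7 is {7}
Step 5: union(4, 2) -> merged; set of 4 now {2, 4}
Step 6: union(12, 10) -> merged; set of 12 now {10, 12, 13}
Step 7: union(14, 6) -> merged; set of 14 now {6, 9, 14}
Step 8: union(2, 8) -> merged; set of 2 now {0, 2, 4, 8}
Step 9: find(3) -> no change; set of 3 is {3}
Step 10: union(9, 14) -> already same set; set of 9 now {6, 9, 14}
Step 11: find(13) -> no change; set of 13 is {10, 12, 13}
Step 12: union(13, 5) -> merged; set of 13 now {5, 10, 12, 13}
Step 13: union(14, 6) -> already same set; set of 14 now {6, 9, 14}
Step 14: union(11, 10) -> merged; set of 11 now {5, 10, 11, 12, 13}
Step 15: union(1, 7) -> merged; set of 1 now {1, 7}
Step 16: find(3) -> no change; set of 3 is {3}
Step 17: union(9, 6) -> already same set; set of 9 now {6, 9, 14}
Step 18: find(11) -> no change; set of 11 is {5, 10, 11, 12, 13}
Step 19: union(12, 3) -> merged; set of 12 now {3, 5, 10, 11, 12, 13}
Step 20: union(5, 11) -> already same set; set of 5 now {3, 5, 10, 11, 12, 13}
Step 21: union(12, 11) -> already same set; set of 12 now {3, 5, 10, 11, 12, 13}
Step 22: find(6) -> no change; set of 6 is {6, 9, 14}
Step 23: find(14) -> no change; set of 14 is {6, 9, 14}
Step 24: find(7) -> no change; set of 7 is {1, 7}
Step 25: union(13, 4) -> merged; set of 13 now {0, 2, 3, 4, 5, 8, 10, 11, 12, 13}
Step 26: find(0) -> no change; set of 0 is {0, 2, 3, 4, 5, 8, 10, 11, 12, 13}
Step 27: union(10, 8) -> already same set; set of 10 now {0, 2, 3, 4, 5, 8, 10, 11, 12, 13}
Step 28: union(9, 1) -> merged; set of 9 now {1, 6, 7, 9, 14}
Component of 1: {1, 6, 7, 9, 14}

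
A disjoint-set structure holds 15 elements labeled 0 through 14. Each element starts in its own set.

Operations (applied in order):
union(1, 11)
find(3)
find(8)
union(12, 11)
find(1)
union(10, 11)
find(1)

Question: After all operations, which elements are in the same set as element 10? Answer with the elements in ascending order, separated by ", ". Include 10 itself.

Answer: 1, 10, 11, 12

Derivation:
Step 1: union(1, 11) -> merged; set of 1 now {1, 11}
Step 2: find(3) -> no change; set of 3 is {3}
Step 3: find(8) -> no change; set of 8 is {8}
Step 4: union(12, 11) -> merged; set of 12 now {1, 11, 12}
Step 5: find(1) -> no change; set of 1 is {1, 11, 12}
Step 6: union(10, 11) -> merged; set of 10 now {1, 10, 11, 12}
Step 7: find(1) -> no change; set of 1 is {1, 10, 11, 12}
Component of 10: {1, 10, 11, 12}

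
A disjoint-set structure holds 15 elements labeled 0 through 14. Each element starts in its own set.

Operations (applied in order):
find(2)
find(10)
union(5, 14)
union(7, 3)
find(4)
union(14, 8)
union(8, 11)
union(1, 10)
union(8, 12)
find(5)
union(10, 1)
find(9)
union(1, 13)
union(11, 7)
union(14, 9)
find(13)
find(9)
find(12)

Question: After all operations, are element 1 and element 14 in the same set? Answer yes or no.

Answer: no

Derivation:
Step 1: find(2) -> no change; set of 2 is {2}
Step 2: find(10) -> no change; set of 10 is {10}
Step 3: union(5, 14) -> merged; set of 5 now {5, 14}
Step 4: union(7, 3) -> merged; set of 7 now {3, 7}
Step 5: find(4) -> no change; set of 4 is {4}
Step 6: union(14, 8) -> merged; set of 14 now {5, 8, 14}
Step 7: union(8, 11) -> merged; set of 8 now {5, 8, 11, 14}
Step 8: union(1, 10) -> merged; set of 1 now {1, 10}
Step 9: union(8, 12) -> merged; set of 8 now {5, 8, 11, 12, 14}
Step 10: find(5) -> no change; set of 5 is {5, 8, 11, 12, 14}
Step 11: union(10, 1) -> already same set; set of 10 now {1, 10}
Step 12: find(9) -> no change; set of 9 is {9}
Step 13: union(1, 13) -> merged; set of 1 now {1, 10, 13}
Step 14: union(11, 7) -> merged; set of 11 now {3, 5, 7, 8, 11, 12, 14}
Step 15: union(14, 9) -> merged; set of 14 now {3, 5, 7, 8, 9, 11, 12, 14}
Step 16: find(13) -> no change; set of 13 is {1, 10, 13}
Step 17: find(9) -> no change; set of 9 is {3, 5, 7, 8, 9, 11, 12, 14}
Step 18: find(12) -> no change; set of 12 is {3, 5, 7, 8, 9, 11, 12, 14}
Set of 1: {1, 10, 13}; 14 is not a member.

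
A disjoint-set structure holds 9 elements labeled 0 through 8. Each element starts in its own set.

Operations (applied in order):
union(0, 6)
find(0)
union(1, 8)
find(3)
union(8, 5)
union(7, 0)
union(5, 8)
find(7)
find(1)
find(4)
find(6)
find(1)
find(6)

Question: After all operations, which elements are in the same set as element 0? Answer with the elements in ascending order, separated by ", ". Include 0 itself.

Answer: 0, 6, 7

Derivation:
Step 1: union(0, 6) -> merged; set of 0 now {0, 6}
Step 2: find(0) -> no change; set of 0 is {0, 6}
Step 3: union(1, 8) -> merged; set of 1 now {1, 8}
Step 4: find(3) -> no change; set of 3 is {3}
Step 5: union(8, 5) -> merged; set of 8 now {1, 5, 8}
Step 6: union(7, 0) -> merged; set of 7 now {0, 6, 7}
Step 7: union(5, 8) -> already same set; set of 5 now {1, 5, 8}
Step 8: find(7) -> no change; set of 7 is {0, 6, 7}
Step 9: find(1) -> no change; set of 1 is {1, 5, 8}
Step 10: find(4) -> no change; set of 4 is {4}
Step 11: find(6) -> no change; set of 6 is {0, 6, 7}
Step 12: find(1) -> no change; set of 1 is {1, 5, 8}
Step 13: find(6) -> no change; set of 6 is {0, 6, 7}
Component of 0: {0, 6, 7}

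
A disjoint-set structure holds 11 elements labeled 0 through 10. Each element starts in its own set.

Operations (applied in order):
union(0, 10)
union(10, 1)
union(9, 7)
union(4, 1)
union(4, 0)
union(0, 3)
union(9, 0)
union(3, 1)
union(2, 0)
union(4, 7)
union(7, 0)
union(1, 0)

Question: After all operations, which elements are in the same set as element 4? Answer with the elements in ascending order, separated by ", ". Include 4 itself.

Answer: 0, 1, 2, 3, 4, 7, 9, 10

Derivation:
Step 1: union(0, 10) -> merged; set of 0 now {0, 10}
Step 2: union(10, 1) -> merged; set of 10 now {0, 1, 10}
Step 3: union(9, 7) -> merged; set of 9 now {7, 9}
Step 4: union(4, 1) -> merged; set of 4 now {0, 1, 4, 10}
Step 5: union(4, 0) -> already same set; set of 4 now {0, 1, 4, 10}
Step 6: union(0, 3) -> merged; set of 0 now {0, 1, 3, 4, 10}
Step 7: union(9, 0) -> merged; set of 9 now {0, 1, 3, 4, 7, 9, 10}
Step 8: union(3, 1) -> already same set; set of 3 now {0, 1, 3, 4, 7, 9, 10}
Step 9: union(2, 0) -> merged; set of 2 now {0, 1, 2, 3, 4, 7, 9, 10}
Step 10: union(4, 7) -> already same set; set of 4 now {0, 1, 2, 3, 4, 7, 9, 10}
Step 11: union(7, 0) -> already same set; set of 7 now {0, 1, 2, 3, 4, 7, 9, 10}
Step 12: union(1, 0) -> already same set; set of 1 now {0, 1, 2, 3, 4, 7, 9, 10}
Component of 4: {0, 1, 2, 3, 4, 7, 9, 10}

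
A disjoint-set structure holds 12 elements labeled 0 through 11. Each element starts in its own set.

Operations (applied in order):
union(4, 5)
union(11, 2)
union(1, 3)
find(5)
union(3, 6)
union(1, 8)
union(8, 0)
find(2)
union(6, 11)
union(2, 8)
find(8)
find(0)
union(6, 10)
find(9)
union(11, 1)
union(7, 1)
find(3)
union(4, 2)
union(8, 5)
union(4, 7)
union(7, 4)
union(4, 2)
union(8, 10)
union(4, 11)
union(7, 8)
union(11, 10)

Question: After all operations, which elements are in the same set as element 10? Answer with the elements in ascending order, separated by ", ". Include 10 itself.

Step 1: union(4, 5) -> merged; set of 4 now {4, 5}
Step 2: union(11, 2) -> merged; set of 11 now {2, 11}
Step 3: union(1, 3) -> merged; set of 1 now {1, 3}
Step 4: find(5) -> no change; set of 5 is {4, 5}
Step 5: union(3, 6) -> merged; set of 3 now {1, 3, 6}
Step 6: union(1, 8) -> merged; set of 1 now {1, 3, 6, 8}
Step 7: union(8, 0) -> merged; set of 8 now {0, 1, 3, 6, 8}
Step 8: find(2) -> no change; set of 2 is {2, 11}
Step 9: union(6, 11) -> merged; set of 6 now {0, 1, 2, 3, 6, 8, 11}
Step 10: union(2, 8) -> already same set; set of 2 now {0, 1, 2, 3, 6, 8, 11}
Step 11: find(8) -> no change; set of 8 is {0, 1, 2, 3, 6, 8, 11}
Step 12: find(0) -> no change; set of 0 is {0, 1, 2, 3, 6, 8, 11}
Step 13: union(6, 10) -> merged; set of 6 now {0, 1, 2, 3, 6, 8, 10, 11}
Step 14: find(9) -> no change; set of 9 is {9}
Step 15: union(11, 1) -> already same set; set of 11 now {0, 1, 2, 3, 6, 8, 10, 11}
Step 16: union(7, 1) -> merged; set of 7 now {0, 1, 2, 3, 6, 7, 8, 10, 11}
Step 17: find(3) -> no change; set of 3 is {0, 1, 2, 3, 6, 7, 8, 10, 11}
Step 18: union(4, 2) -> merged; set of 4 now {0, 1, 2, 3, 4, 5, 6, 7, 8, 10, 11}
Step 19: union(8, 5) -> already same set; set of 8 now {0, 1, 2, 3, 4, 5, 6, 7, 8, 10, 11}
Step 20: union(4, 7) -> already same set; set of 4 now {0, 1, 2, 3, 4, 5, 6, 7, 8, 10, 11}
Step 21: union(7, 4) -> already same set; set of 7 now {0, 1, 2, 3, 4, 5, 6, 7, 8, 10, 11}
Step 22: union(4, 2) -> already same set; set of 4 now {0, 1, 2, 3, 4, 5, 6, 7, 8, 10, 11}
Step 23: union(8, 10) -> already same set; set of 8 now {0, 1, 2, 3, 4, 5, 6, 7, 8, 10, 11}
Step 24: union(4, 11) -> already same set; set of 4 now {0, 1, 2, 3, 4, 5, 6, 7, 8, 10, 11}
Step 25: union(7, 8) -> already same set; set of 7 now {0, 1, 2, 3, 4, 5, 6, 7, 8, 10, 11}
Step 26: union(11, 10) -> already same set; set of 11 now {0, 1, 2, 3, 4, 5, 6, 7, 8, 10, 11}
Component of 10: {0, 1, 2, 3, 4, 5, 6, 7, 8, 10, 11}

Answer: 0, 1, 2, 3, 4, 5, 6, 7, 8, 10, 11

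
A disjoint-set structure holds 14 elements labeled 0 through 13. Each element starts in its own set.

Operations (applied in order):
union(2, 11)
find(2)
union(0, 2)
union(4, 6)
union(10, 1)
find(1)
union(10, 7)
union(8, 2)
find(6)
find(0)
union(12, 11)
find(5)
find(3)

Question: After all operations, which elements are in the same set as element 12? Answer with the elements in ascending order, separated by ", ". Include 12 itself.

Step 1: union(2, 11) -> merged; set of 2 now {2, 11}
Step 2: find(2) -> no change; set of 2 is {2, 11}
Step 3: union(0, 2) -> merged; set of 0 now {0, 2, 11}
Step 4: union(4, 6) -> merged; set of 4 now {4, 6}
Step 5: union(10, 1) -> merged; set of 10 now {1, 10}
Step 6: find(1) -> no change; set of 1 is {1, 10}
Step 7: union(10, 7) -> merged; set of 10 now {1, 7, 10}
Step 8: union(8, 2) -> merged; set of 8 now {0, 2, 8, 11}
Step 9: find(6) -> no change; set of 6 is {4, 6}
Step 10: find(0) -> no change; set of 0 is {0, 2, 8, 11}
Step 11: union(12, 11) -> merged; set of 12 now {0, 2, 8, 11, 12}
Step 12: find(5) -> no change; set of 5 is {5}
Step 13: find(3) -> no change; set of 3 is {3}
Component of 12: {0, 2, 8, 11, 12}

Answer: 0, 2, 8, 11, 12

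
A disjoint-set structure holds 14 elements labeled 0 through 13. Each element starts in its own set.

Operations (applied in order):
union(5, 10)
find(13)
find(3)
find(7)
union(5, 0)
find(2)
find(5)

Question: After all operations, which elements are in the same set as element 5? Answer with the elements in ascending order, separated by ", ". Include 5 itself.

Step 1: union(5, 10) -> merged; set of 5 now {5, 10}
Step 2: find(13) -> no change; set of 13 is {13}
Step 3: find(3) -> no change; set of 3 is {3}
Step 4: find(7) -> no change; set of 7 is {7}
Step 5: union(5, 0) -> merged; set of 5 now {0, 5, 10}
Step 6: find(2) -> no change; set of 2 is {2}
Step 7: find(5) -> no change; set of 5 is {0, 5, 10}
Component of 5: {0, 5, 10}

Answer: 0, 5, 10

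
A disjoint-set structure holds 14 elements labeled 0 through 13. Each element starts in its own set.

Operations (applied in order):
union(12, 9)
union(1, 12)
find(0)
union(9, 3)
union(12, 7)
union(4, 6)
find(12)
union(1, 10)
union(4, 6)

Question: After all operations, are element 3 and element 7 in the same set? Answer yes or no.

Answer: yes

Derivation:
Step 1: union(12, 9) -> merged; set of 12 now {9, 12}
Step 2: union(1, 12) -> merged; set of 1 now {1, 9, 12}
Step 3: find(0) -> no change; set of 0 is {0}
Step 4: union(9, 3) -> merged; set of 9 now {1, 3, 9, 12}
Step 5: union(12, 7) -> merged; set of 12 now {1, 3, 7, 9, 12}
Step 6: union(4, 6) -> merged; set of 4 now {4, 6}
Step 7: find(12) -> no change; set of 12 is {1, 3, 7, 9, 12}
Step 8: union(1, 10) -> merged; set of 1 now {1, 3, 7, 9, 10, 12}
Step 9: union(4, 6) -> already same set; set of 4 now {4, 6}
Set of 3: {1, 3, 7, 9, 10, 12}; 7 is a member.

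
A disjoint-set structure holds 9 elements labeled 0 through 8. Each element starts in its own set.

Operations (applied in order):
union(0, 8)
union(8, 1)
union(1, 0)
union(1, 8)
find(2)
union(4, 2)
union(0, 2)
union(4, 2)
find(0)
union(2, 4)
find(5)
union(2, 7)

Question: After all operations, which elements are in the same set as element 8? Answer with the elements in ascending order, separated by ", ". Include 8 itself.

Answer: 0, 1, 2, 4, 7, 8

Derivation:
Step 1: union(0, 8) -> merged; set of 0 now {0, 8}
Step 2: union(8, 1) -> merged; set of 8 now {0, 1, 8}
Step 3: union(1, 0) -> already same set; set of 1 now {0, 1, 8}
Step 4: union(1, 8) -> already same set; set of 1 now {0, 1, 8}
Step 5: find(2) -> no change; set of 2 is {2}
Step 6: union(4, 2) -> merged; set of 4 now {2, 4}
Step 7: union(0, 2) -> merged; set of 0 now {0, 1, 2, 4, 8}
Step 8: union(4, 2) -> already same set; set of 4 now {0, 1, 2, 4, 8}
Step 9: find(0) -> no change; set of 0 is {0, 1, 2, 4, 8}
Step 10: union(2, 4) -> already same set; set of 2 now {0, 1, 2, 4, 8}
Step 11: find(5) -> no change; set of 5 is {5}
Step 12: union(2, 7) -> merged; set of 2 now {0, 1, 2, 4, 7, 8}
Component of 8: {0, 1, 2, 4, 7, 8}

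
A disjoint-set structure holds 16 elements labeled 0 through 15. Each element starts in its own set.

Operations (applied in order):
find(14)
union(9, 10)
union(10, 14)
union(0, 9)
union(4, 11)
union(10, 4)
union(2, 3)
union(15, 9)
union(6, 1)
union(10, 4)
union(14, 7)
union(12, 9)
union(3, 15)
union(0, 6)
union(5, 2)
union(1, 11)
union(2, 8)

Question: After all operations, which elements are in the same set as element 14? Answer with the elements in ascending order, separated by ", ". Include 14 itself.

Step 1: find(14) -> no change; set of 14 is {14}
Step 2: union(9, 10) -> merged; set of 9 now {9, 10}
Step 3: union(10, 14) -> merged; set of 10 now {9, 10, 14}
Step 4: union(0, 9) -> merged; set of 0 now {0, 9, 10, 14}
Step 5: union(4, 11) -> merged; set of 4 now {4, 11}
Step 6: union(10, 4) -> merged; set of 10 now {0, 4, 9, 10, 11, 14}
Step 7: union(2, 3) -> merged; set of 2 now {2, 3}
Step 8: union(15, 9) -> merged; set of 15 now {0, 4, 9, 10, 11, 14, 15}
Step 9: union(6, 1) -> merged; set of 6 now {1, 6}
Step 10: union(10, 4) -> already same set; set of 10 now {0, 4, 9, 10, 11, 14, 15}
Step 11: union(14, 7) -> merged; set of 14 now {0, 4, 7, 9, 10, 11, 14, 15}
Step 12: union(12, 9) -> merged; set of 12 now {0, 4, 7, 9, 10, 11, 12, 14, 15}
Step 13: union(3, 15) -> merged; set of 3 now {0, 2, 3, 4, 7, 9, 10, 11, 12, 14, 15}
Step 14: union(0, 6) -> merged; set of 0 now {0, 1, 2, 3, 4, 6, 7, 9, 10, 11, 12, 14, 15}
Step 15: union(5, 2) -> merged; set of 5 now {0, 1, 2, 3, 4, 5, 6, 7, 9, 10, 11, 12, 14, 15}
Step 16: union(1, 11) -> already same set; set of 1 now {0, 1, 2, 3, 4, 5, 6, 7, 9, 10, 11, 12, 14, 15}
Step 17: union(2, 8) -> merged; set of 2 now {0, 1, 2, 3, 4, 5, 6, 7, 8, 9, 10, 11, 12, 14, 15}
Component of 14: {0, 1, 2, 3, 4, 5, 6, 7, 8, 9, 10, 11, 12, 14, 15}

Answer: 0, 1, 2, 3, 4, 5, 6, 7, 8, 9, 10, 11, 12, 14, 15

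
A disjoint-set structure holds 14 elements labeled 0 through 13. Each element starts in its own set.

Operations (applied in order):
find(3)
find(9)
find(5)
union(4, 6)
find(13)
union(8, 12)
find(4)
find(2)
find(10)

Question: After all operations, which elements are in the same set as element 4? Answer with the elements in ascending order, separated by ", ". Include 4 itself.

Step 1: find(3) -> no change; set of 3 is {3}
Step 2: find(9) -> no change; set of 9 is {9}
Step 3: find(5) -> no change; set of 5 is {5}
Step 4: union(4, 6) -> merged; set of 4 now {4, 6}
Step 5: find(13) -> no change; set of 13 is {13}
Step 6: union(8, 12) -> merged; set of 8 now {8, 12}
Step 7: find(4) -> no change; set of 4 is {4, 6}
Step 8: find(2) -> no change; set of 2 is {2}
Step 9: find(10) -> no change; set of 10 is {10}
Component of 4: {4, 6}

Answer: 4, 6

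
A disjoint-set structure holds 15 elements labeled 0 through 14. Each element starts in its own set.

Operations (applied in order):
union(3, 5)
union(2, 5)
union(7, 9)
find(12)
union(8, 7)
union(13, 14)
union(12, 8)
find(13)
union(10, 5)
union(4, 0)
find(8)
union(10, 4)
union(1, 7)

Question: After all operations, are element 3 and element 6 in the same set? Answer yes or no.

Step 1: union(3, 5) -> merged; set of 3 now {3, 5}
Step 2: union(2, 5) -> merged; set of 2 now {2, 3, 5}
Step 3: union(7, 9) -> merged; set of 7 now {7, 9}
Step 4: find(12) -> no change; set of 12 is {12}
Step 5: union(8, 7) -> merged; set of 8 now {7, 8, 9}
Step 6: union(13, 14) -> merged; set of 13 now {13, 14}
Step 7: union(12, 8) -> merged; set of 12 now {7, 8, 9, 12}
Step 8: find(13) -> no change; set of 13 is {13, 14}
Step 9: union(10, 5) -> merged; set of 10 now {2, 3, 5, 10}
Step 10: union(4, 0) -> merged; set of 4 now {0, 4}
Step 11: find(8) -> no change; set of 8 is {7, 8, 9, 12}
Step 12: union(10, 4) -> merged; set of 10 now {0, 2, 3, 4, 5, 10}
Step 13: union(1, 7) -> merged; set of 1 now {1, 7, 8, 9, 12}
Set of 3: {0, 2, 3, 4, 5, 10}; 6 is not a member.

Answer: no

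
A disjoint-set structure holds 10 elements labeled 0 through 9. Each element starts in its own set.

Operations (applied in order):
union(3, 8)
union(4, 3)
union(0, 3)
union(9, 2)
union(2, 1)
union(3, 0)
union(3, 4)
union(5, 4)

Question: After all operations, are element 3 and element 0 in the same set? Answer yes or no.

Answer: yes

Derivation:
Step 1: union(3, 8) -> merged; set of 3 now {3, 8}
Step 2: union(4, 3) -> merged; set of 4 now {3, 4, 8}
Step 3: union(0, 3) -> merged; set of 0 now {0, 3, 4, 8}
Step 4: union(9, 2) -> merged; set of 9 now {2, 9}
Step 5: union(2, 1) -> merged; set of 2 now {1, 2, 9}
Step 6: union(3, 0) -> already same set; set of 3 now {0, 3, 4, 8}
Step 7: union(3, 4) -> already same set; set of 3 now {0, 3, 4, 8}
Step 8: union(5, 4) -> merged; set of 5 now {0, 3, 4, 5, 8}
Set of 3: {0, 3, 4, 5, 8}; 0 is a member.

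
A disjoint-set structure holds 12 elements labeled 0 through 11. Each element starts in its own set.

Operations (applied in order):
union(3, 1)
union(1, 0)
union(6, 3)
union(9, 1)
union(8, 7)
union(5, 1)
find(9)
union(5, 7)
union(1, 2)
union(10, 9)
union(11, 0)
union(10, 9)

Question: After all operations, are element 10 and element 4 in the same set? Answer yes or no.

Step 1: union(3, 1) -> merged; set of 3 now {1, 3}
Step 2: union(1, 0) -> merged; set of 1 now {0, 1, 3}
Step 3: union(6, 3) -> merged; set of 6 now {0, 1, 3, 6}
Step 4: union(9, 1) -> merged; set of 9 now {0, 1, 3, 6, 9}
Step 5: union(8, 7) -> merged; set of 8 now {7, 8}
Step 6: union(5, 1) -> merged; set of 5 now {0, 1, 3, 5, 6, 9}
Step 7: find(9) -> no change; set of 9 is {0, 1, 3, 5, 6, 9}
Step 8: union(5, 7) -> merged; set of 5 now {0, 1, 3, 5, 6, 7, 8, 9}
Step 9: union(1, 2) -> merged; set of 1 now {0, 1, 2, 3, 5, 6, 7, 8, 9}
Step 10: union(10, 9) -> merged; set of 10 now {0, 1, 2, 3, 5, 6, 7, 8, 9, 10}
Step 11: union(11, 0) -> merged; set of 11 now {0, 1, 2, 3, 5, 6, 7, 8, 9, 10, 11}
Step 12: union(10, 9) -> already same set; set of 10 now {0, 1, 2, 3, 5, 6, 7, 8, 9, 10, 11}
Set of 10: {0, 1, 2, 3, 5, 6, 7, 8, 9, 10, 11}; 4 is not a member.

Answer: no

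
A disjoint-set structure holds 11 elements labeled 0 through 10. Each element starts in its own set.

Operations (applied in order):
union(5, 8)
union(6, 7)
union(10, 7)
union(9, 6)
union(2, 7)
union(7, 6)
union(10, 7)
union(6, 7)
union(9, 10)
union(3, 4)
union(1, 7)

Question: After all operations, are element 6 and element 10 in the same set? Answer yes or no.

Answer: yes

Derivation:
Step 1: union(5, 8) -> merged; set of 5 now {5, 8}
Step 2: union(6, 7) -> merged; set of 6 now {6, 7}
Step 3: union(10, 7) -> merged; set of 10 now {6, 7, 10}
Step 4: union(9, 6) -> merged; set of 9 now {6, 7, 9, 10}
Step 5: union(2, 7) -> merged; set of 2 now {2, 6, 7, 9, 10}
Step 6: union(7, 6) -> already same set; set of 7 now {2, 6, 7, 9, 10}
Step 7: union(10, 7) -> already same set; set of 10 now {2, 6, 7, 9, 10}
Step 8: union(6, 7) -> already same set; set of 6 now {2, 6, 7, 9, 10}
Step 9: union(9, 10) -> already same set; set of 9 now {2, 6, 7, 9, 10}
Step 10: union(3, 4) -> merged; set of 3 now {3, 4}
Step 11: union(1, 7) -> merged; set of 1 now {1, 2, 6, 7, 9, 10}
Set of 6: {1, 2, 6, 7, 9, 10}; 10 is a member.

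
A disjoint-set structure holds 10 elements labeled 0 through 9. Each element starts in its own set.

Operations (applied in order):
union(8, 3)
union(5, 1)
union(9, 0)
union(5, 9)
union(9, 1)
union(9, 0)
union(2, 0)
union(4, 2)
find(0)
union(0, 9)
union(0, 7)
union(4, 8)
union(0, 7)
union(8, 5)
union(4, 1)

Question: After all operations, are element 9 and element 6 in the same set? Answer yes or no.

Answer: no

Derivation:
Step 1: union(8, 3) -> merged; set of 8 now {3, 8}
Step 2: union(5, 1) -> merged; set of 5 now {1, 5}
Step 3: union(9, 0) -> merged; set of 9 now {0, 9}
Step 4: union(5, 9) -> merged; set of 5 now {0, 1, 5, 9}
Step 5: union(9, 1) -> already same set; set of 9 now {0, 1, 5, 9}
Step 6: union(9, 0) -> already same set; set of 9 now {0, 1, 5, 9}
Step 7: union(2, 0) -> merged; set of 2 now {0, 1, 2, 5, 9}
Step 8: union(4, 2) -> merged; set of 4 now {0, 1, 2, 4, 5, 9}
Step 9: find(0) -> no change; set of 0 is {0, 1, 2, 4, 5, 9}
Step 10: union(0, 9) -> already same set; set of 0 now {0, 1, 2, 4, 5, 9}
Step 11: union(0, 7) -> merged; set of 0 now {0, 1, 2, 4, 5, 7, 9}
Step 12: union(4, 8) -> merged; set of 4 now {0, 1, 2, 3, 4, 5, 7, 8, 9}
Step 13: union(0, 7) -> already same set; set of 0 now {0, 1, 2, 3, 4, 5, 7, 8, 9}
Step 14: union(8, 5) -> already same set; set of 8 now {0, 1, 2, 3, 4, 5, 7, 8, 9}
Step 15: union(4, 1) -> already same set; set of 4 now {0, 1, 2, 3, 4, 5, 7, 8, 9}
Set of 9: {0, 1, 2, 3, 4, 5, 7, 8, 9}; 6 is not a member.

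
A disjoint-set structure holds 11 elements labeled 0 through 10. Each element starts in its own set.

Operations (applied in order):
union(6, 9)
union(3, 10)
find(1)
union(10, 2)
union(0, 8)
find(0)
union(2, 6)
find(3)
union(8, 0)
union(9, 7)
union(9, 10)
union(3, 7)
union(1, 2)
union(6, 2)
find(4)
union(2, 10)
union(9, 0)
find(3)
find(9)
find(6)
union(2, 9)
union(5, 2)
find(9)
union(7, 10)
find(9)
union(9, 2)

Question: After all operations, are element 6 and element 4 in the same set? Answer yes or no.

Answer: no

Derivation:
Step 1: union(6, 9) -> merged; set of 6 now {6, 9}
Step 2: union(3, 10) -> merged; set of 3 now {3, 10}
Step 3: find(1) -> no change; set of 1 is {1}
Step 4: union(10, 2) -> merged; set of 10 now {2, 3, 10}
Step 5: union(0, 8) -> merged; set of 0 now {0, 8}
Step 6: find(0) -> no change; set of 0 is {0, 8}
Step 7: union(2, 6) -> merged; set of 2 now {2, 3, 6, 9, 10}
Step 8: find(3) -> no change; set of 3 is {2, 3, 6, 9, 10}
Step 9: union(8, 0) -> already same set; set of 8 now {0, 8}
Step 10: union(9, 7) -> merged; set of 9 now {2, 3, 6, 7, 9, 10}
Step 11: union(9, 10) -> already same set; set of 9 now {2, 3, 6, 7, 9, 10}
Step 12: union(3, 7) -> already same set; set of 3 now {2, 3, 6, 7, 9, 10}
Step 13: union(1, 2) -> merged; set of 1 now {1, 2, 3, 6, 7, 9, 10}
Step 14: union(6, 2) -> already same set; set of 6 now {1, 2, 3, 6, 7, 9, 10}
Step 15: find(4) -> no change; set of 4 is {4}
Step 16: union(2, 10) -> already same set; set of 2 now {1, 2, 3, 6, 7, 9, 10}
Step 17: union(9, 0) -> merged; set of 9 now {0, 1, 2, 3, 6, 7, 8, 9, 10}
Step 18: find(3) -> no change; set of 3 is {0, 1, 2, 3, 6, 7, 8, 9, 10}
Step 19: find(9) -> no change; set of 9 is {0, 1, 2, 3, 6, 7, 8, 9, 10}
Step 20: find(6) -> no change; set of 6 is {0, 1, 2, 3, 6, 7, 8, 9, 10}
Step 21: union(2, 9) -> already same set; set of 2 now {0, 1, 2, 3, 6, 7, 8, 9, 10}
Step 22: union(5, 2) -> merged; set of 5 now {0, 1, 2, 3, 5, 6, 7, 8, 9, 10}
Step 23: find(9) -> no change; set of 9 is {0, 1, 2, 3, 5, 6, 7, 8, 9, 10}
Step 24: union(7, 10) -> already same set; set of 7 now {0, 1, 2, 3, 5, 6, 7, 8, 9, 10}
Step 25: find(9) -> no change; set of 9 is {0, 1, 2, 3, 5, 6, 7, 8, 9, 10}
Step 26: union(9, 2) -> already same set; set of 9 now {0, 1, 2, 3, 5, 6, 7, 8, 9, 10}
Set of 6: {0, 1, 2, 3, 5, 6, 7, 8, 9, 10}; 4 is not a member.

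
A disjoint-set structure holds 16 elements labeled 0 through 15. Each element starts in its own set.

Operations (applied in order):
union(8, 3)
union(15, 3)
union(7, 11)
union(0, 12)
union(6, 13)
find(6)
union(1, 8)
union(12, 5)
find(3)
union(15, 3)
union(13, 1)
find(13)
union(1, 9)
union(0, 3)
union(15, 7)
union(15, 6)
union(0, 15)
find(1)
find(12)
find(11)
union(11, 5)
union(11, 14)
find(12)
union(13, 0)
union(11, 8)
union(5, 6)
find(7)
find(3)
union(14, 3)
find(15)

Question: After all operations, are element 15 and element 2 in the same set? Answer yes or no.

Step 1: union(8, 3) -> merged; set of 8 now {3, 8}
Step 2: union(15, 3) -> merged; set of 15 now {3, 8, 15}
Step 3: union(7, 11) -> merged; set of 7 now {7, 11}
Step 4: union(0, 12) -> merged; set of 0 now {0, 12}
Step 5: union(6, 13) -> merged; set of 6 now {6, 13}
Step 6: find(6) -> no change; set of 6 is {6, 13}
Step 7: union(1, 8) -> merged; set of 1 now {1, 3, 8, 15}
Step 8: union(12, 5) -> merged; set of 12 now {0, 5, 12}
Step 9: find(3) -> no change; set of 3 is {1, 3, 8, 15}
Step 10: union(15, 3) -> already same set; set of 15 now {1, 3, 8, 15}
Step 11: union(13, 1) -> merged; set of 13 now {1, 3, 6, 8, 13, 15}
Step 12: find(13) -> no change; set of 13 is {1, 3, 6, 8, 13, 15}
Step 13: union(1, 9) -> merged; set of 1 now {1, 3, 6, 8, 9, 13, 15}
Step 14: union(0, 3) -> merged; set of 0 now {0, 1, 3, 5, 6, 8, 9, 12, 13, 15}
Step 15: union(15, 7) -> merged; set of 15 now {0, 1, 3, 5, 6, 7, 8, 9, 11, 12, 13, 15}
Step 16: union(15, 6) -> already same set; set of 15 now {0, 1, 3, 5, 6, 7, 8, 9, 11, 12, 13, 15}
Step 17: union(0, 15) -> already same set; set of 0 now {0, 1, 3, 5, 6, 7, 8, 9, 11, 12, 13, 15}
Step 18: find(1) -> no change; set of 1 is {0, 1, 3, 5, 6, 7, 8, 9, 11, 12, 13, 15}
Step 19: find(12) -> no change; set of 12 is {0, 1, 3, 5, 6, 7, 8, 9, 11, 12, 13, 15}
Step 20: find(11) -> no change; set of 11 is {0, 1, 3, 5, 6, 7, 8, 9, 11, 12, 13, 15}
Step 21: union(11, 5) -> already same set; set of 11 now {0, 1, 3, 5, 6, 7, 8, 9, 11, 12, 13, 15}
Step 22: union(11, 14) -> merged; set of 11 now {0, 1, 3, 5, 6, 7, 8, 9, 11, 12, 13, 14, 15}
Step 23: find(12) -> no change; set of 12 is {0, 1, 3, 5, 6, 7, 8, 9, 11, 12, 13, 14, 15}
Step 24: union(13, 0) -> already same set; set of 13 now {0, 1, 3, 5, 6, 7, 8, 9, 11, 12, 13, 14, 15}
Step 25: union(11, 8) -> already same set; set of 11 now {0, 1, 3, 5, 6, 7, 8, 9, 11, 12, 13, 14, 15}
Step 26: union(5, 6) -> already same set; set of 5 now {0, 1, 3, 5, 6, 7, 8, 9, 11, 12, 13, 14, 15}
Step 27: find(7) -> no change; set of 7 is {0, 1, 3, 5, 6, 7, 8, 9, 11, 12, 13, 14, 15}
Step 28: find(3) -> no change; set of 3 is {0, 1, 3, 5, 6, 7, 8, 9, 11, 12, 13, 14, 15}
Step 29: union(14, 3) -> already same set; set of 14 now {0, 1, 3, 5, 6, 7, 8, 9, 11, 12, 13, 14, 15}
Step 30: find(15) -> no change; set of 15 is {0, 1, 3, 5, 6, 7, 8, 9, 11, 12, 13, 14, 15}
Set of 15: {0, 1, 3, 5, 6, 7, 8, 9, 11, 12, 13, 14, 15}; 2 is not a member.

Answer: no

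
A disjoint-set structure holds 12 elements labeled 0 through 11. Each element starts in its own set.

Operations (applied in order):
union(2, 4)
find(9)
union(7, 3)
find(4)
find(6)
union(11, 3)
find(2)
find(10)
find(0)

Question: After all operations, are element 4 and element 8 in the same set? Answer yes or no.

Step 1: union(2, 4) -> merged; set of 2 now {2, 4}
Step 2: find(9) -> no change; set of 9 is {9}
Step 3: union(7, 3) -> merged; set of 7 now {3, 7}
Step 4: find(4) -> no change; set of 4 is {2, 4}
Step 5: find(6) -> no change; set of 6 is {6}
Step 6: union(11, 3) -> merged; set of 11 now {3, 7, 11}
Step 7: find(2) -> no change; set of 2 is {2, 4}
Step 8: find(10) -> no change; set of 10 is {10}
Step 9: find(0) -> no change; set of 0 is {0}
Set of 4: {2, 4}; 8 is not a member.

Answer: no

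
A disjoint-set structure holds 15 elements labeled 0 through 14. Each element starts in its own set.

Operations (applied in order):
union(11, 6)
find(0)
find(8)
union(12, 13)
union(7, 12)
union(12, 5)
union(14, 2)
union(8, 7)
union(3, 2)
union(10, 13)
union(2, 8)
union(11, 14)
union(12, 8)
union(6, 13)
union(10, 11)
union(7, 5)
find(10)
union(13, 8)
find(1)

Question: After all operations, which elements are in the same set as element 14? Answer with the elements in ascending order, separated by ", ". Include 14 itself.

Answer: 2, 3, 5, 6, 7, 8, 10, 11, 12, 13, 14

Derivation:
Step 1: union(11, 6) -> merged; set of 11 now {6, 11}
Step 2: find(0) -> no change; set of 0 is {0}
Step 3: find(8) -> no change; set of 8 is {8}
Step 4: union(12, 13) -> merged; set of 12 now {12, 13}
Step 5: union(7, 12) -> merged; set of 7 now {7, 12, 13}
Step 6: union(12, 5) -> merged; set of 12 now {5, 7, 12, 13}
Step 7: union(14, 2) -> merged; set of 14 now {2, 14}
Step 8: union(8, 7) -> merged; set of 8 now {5, 7, 8, 12, 13}
Step 9: union(3, 2) -> merged; set of 3 now {2, 3, 14}
Step 10: union(10, 13) -> merged; set of 10 now {5, 7, 8, 10, 12, 13}
Step 11: union(2, 8) -> merged; set of 2 now {2, 3, 5, 7, 8, 10, 12, 13, 14}
Step 12: union(11, 14) -> merged; set of 11 now {2, 3, 5, 6, 7, 8, 10, 11, 12, 13, 14}
Step 13: union(12, 8) -> already same set; set of 12 now {2, 3, 5, 6, 7, 8, 10, 11, 12, 13, 14}
Step 14: union(6, 13) -> already same set; set of 6 now {2, 3, 5, 6, 7, 8, 10, 11, 12, 13, 14}
Step 15: union(10, 11) -> already same set; set of 10 now {2, 3, 5, 6, 7, 8, 10, 11, 12, 13, 14}
Step 16: union(7, 5) -> already same set; set of 7 now {2, 3, 5, 6, 7, 8, 10, 11, 12, 13, 14}
Step 17: find(10) -> no change; set of 10 is {2, 3, 5, 6, 7, 8, 10, 11, 12, 13, 14}
Step 18: union(13, 8) -> already same set; set of 13 now {2, 3, 5, 6, 7, 8, 10, 11, 12, 13, 14}
Step 19: find(1) -> no change; set of 1 is {1}
Component of 14: {2, 3, 5, 6, 7, 8, 10, 11, 12, 13, 14}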